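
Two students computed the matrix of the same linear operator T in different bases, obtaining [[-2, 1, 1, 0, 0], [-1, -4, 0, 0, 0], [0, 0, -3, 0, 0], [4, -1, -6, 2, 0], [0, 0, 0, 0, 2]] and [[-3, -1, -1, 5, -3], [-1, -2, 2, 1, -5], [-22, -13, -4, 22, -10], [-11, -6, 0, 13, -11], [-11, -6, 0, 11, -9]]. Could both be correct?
Two matrices over a field are similar if and only if they have the same invariant factors.

Both A and B have characteristic polynomial (x - 2)^2(x + 3)^3 and minimal polynomial (x - 2)(x + 3)^3. Computing further, both have invariant factors x - 2, (x - 2)(x + 3)^3. Hence A and B are similar.

Yes.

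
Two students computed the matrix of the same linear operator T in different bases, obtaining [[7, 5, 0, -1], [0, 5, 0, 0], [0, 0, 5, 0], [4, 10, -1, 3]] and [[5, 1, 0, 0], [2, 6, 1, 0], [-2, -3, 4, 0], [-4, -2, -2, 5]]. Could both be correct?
Yes.

Two matrices over a field are similar if and only if they have the same invariant factors.

Both A and B have characteristic polynomial (x - 5)^4 and minimal polynomial (x - 5)^3. Computing further, both have invariant factors x - 5, (x - 5)^3. Hence A and B are similar.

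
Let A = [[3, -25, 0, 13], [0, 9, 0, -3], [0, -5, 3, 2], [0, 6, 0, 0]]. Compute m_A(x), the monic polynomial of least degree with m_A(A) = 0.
The characteristic polynomial factors as (x - 6)(x - 3)^3. The minimal polynomial is ∏(x - λ)^{k_λ} where k_λ is the size of the largest Jordan block at λ.

For λ = 3: rank(A - 3I) = 2, and the largest Jordan block has size 2 (the smallest k with rank((A - 3I)^k) = rank((A - 3I)^(k+1))).
For λ = 6: rank(A - 6I) = 3, and the largest Jordan block has size 1 (the smallest k with rank((A - 6I)^k) = rank((A - 6I)^(k+1))).

So m_A(x) = (x - 6)(x - 3)^2.

m_A(x) = (x - 6)(x - 3)^2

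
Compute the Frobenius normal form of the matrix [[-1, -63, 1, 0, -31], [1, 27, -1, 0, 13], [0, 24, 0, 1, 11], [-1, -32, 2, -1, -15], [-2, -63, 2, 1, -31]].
R = [[0, 0, 0, 0, -18], [1, 0, 0, 0, 6], [0, 1, 0, 0, 10], [0, 0, 1, 0, -7], [0, 0, 0, 1, -6]]

The invariant factors of A (the non-unit diagonal entries of the Smith normal form of xI - A over ℚ[x]) are (x + 3)^2(x^3 - 2x + 2), each dividing the next. The characteristic polynomial is their product, (x + 3)^2(x^3 - 2x + 2).

The rational canonical form is the block-diagonal matrix of companion matrices C(f_i):
R = [[0, 0, 0, 0, -18], [1, 0, 0, 0, 6], [0, 1, 0, 0, 10], [0, 0, 1, 0, -7], [0, 0, 0, 1, -6]].

Note the characteristic polynomial does not split into linear factors over ℚ, so A has no Jordan form over ℚ; the rational canonical form exists over any field.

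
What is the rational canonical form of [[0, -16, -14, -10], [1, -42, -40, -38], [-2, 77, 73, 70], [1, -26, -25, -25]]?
R = [[0, 0, 0, 16], [1, 0, 0, -40], [0, 1, 0, 1], [0, 0, 1, 6]]

The invariant factors of A (the non-unit diagonal entries of the Smith normal form of xI - A over ℚ[x]) are (x - 4)^2(x^2 + 2x - 1), each dividing the next. The characteristic polynomial is their product, (x - 4)^2(x^2 + 2x - 1).

The rational canonical form is the block-diagonal matrix of companion matrices C(f_i):
R = [[0, 0, 0, 16], [1, 0, 0, -40], [0, 1, 0, 1], [0, 0, 1, 6]].

Note the characteristic polynomial does not split into linear factors over ℚ, so A has no Jordan form over ℚ; the rational canonical form exists over any field.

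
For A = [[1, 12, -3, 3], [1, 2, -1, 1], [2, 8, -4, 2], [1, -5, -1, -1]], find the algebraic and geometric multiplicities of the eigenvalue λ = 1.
The characteristic polynomial is (x - 1)^2(x + 2)^2, so the factor x - 1 appears with exponent 2: the algebraic multiplicity is 2.

rank(A - I) = 3, so the eigenspace has dimension 4 - 3 = 1: the geometric multiplicity is 1.

Since 1 < 2, A is not diagonalizable.

algebraic multiplicity 2, geometric multiplicity 1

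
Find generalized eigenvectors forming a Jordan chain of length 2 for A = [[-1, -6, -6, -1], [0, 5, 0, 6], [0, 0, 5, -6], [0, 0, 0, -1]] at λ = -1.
We seek v_1 ∈ ker((A + I)^2) \ ker(A + I), then set v_{i+1} = (A + I) v_i.

One such chain is v_1 = [[1, 1, -1, -1]]^T, v_2 = [[1, 0, 0, 0]]^T. Check: (A + I) v_2 = [[0, 0, 0, 0]]^T = 0.

v_1 = [[1, 1, -1, -1]]^T, v_2 = [[1, 0, 0, 0]]^T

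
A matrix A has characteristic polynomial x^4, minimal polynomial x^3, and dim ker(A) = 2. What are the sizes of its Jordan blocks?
Jordan blocks: (0, 3), (0, 1)

λ = 0: algebraic multiplicity 4 (exponent in χ_A), largest block size 3 (exponent in m_A), 2 blocks (geometric multiplicity). These force block sizes [3, 1].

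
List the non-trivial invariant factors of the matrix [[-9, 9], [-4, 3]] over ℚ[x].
The Jordan structure of A has elementary divisors (x + 3)^2. Arranging the block sizes at each eigenvalue in decreasing order and taking row products gives the invariant factors.

Invariant factors (smallest first, each dividing the next): (x + 3)^2.

Check: the last factor (x + 3)^2 is the minimal polynomial, and the product (x + 3)^2 is the characteristic polynomial.

(x + 3)^2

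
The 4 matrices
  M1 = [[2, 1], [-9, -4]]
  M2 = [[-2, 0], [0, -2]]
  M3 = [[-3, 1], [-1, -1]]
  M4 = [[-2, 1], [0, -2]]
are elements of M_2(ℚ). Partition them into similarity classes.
Characteristic polynomials: χ_{M1} = (x + 1)^2, χ_{M2} = (x + 2)^2, χ_{M3} = (x + 2)^2, χ_{M4} = (x + 2)^2.

{M1}: invariant factors (x + 1)^2.

{M2}: invariant factors x + 2, x + 2.

{M3, M4}: invariant factors (x + 2)^2.

Matrices are similar if and only if their invariant-factor lists agree; the partition into similarity classes is {M1}, {M2}, {M3, M4}.

3 classes: {M1}, {M2}, {M3, M4}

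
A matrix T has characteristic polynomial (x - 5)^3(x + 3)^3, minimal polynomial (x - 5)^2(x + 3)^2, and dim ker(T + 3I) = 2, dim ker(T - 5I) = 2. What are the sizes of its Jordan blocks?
λ = -3: algebraic multiplicity 3 (exponent in χ_T), largest block size 2 (exponent in m_T), 2 blocks (geometric multiplicity). These force block sizes [2, 1].
λ = 5: algebraic multiplicity 3 (exponent in χ_T), largest block size 2 (exponent in m_T), 2 blocks (geometric multiplicity). These force block sizes [2, 1].

Jordan blocks: (-3, 2), (-3, 1), (5, 2), (5, 1)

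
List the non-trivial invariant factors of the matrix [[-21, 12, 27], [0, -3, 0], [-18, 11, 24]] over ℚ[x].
The Jordan structure of A has elementary divisors (x + 3)^2, (x - 6). Arranging the block sizes at each eigenvalue in decreasing order and taking row products gives the invariant factors.

Invariant factors (smallest first, each dividing the next): (x - 6)(x + 3)^2.

Check: the last factor (x - 6)(x + 3)^2 is the minimal polynomial, and the product (x - 6)(x + 3)^2 is the characteristic polynomial.

(x - 6)(x + 3)^2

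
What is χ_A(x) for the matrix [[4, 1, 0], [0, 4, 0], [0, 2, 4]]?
xI - A = [[x - 4, -1, 0], [0, x - 4, 0], [0, -2, x - 4]].

Expanding det(xI - A) along the first row:
det(xI - A) = + (x - 4)·det([[x - 4, 0], [-2, x - 4]]) - (-1)·det([[0, 0], [0, x - 4]]) + (0)·det([[0, x - 4], [0, -2]]).

Evaluating gives χ_A(x) = x^3 - 12x^2 + 48x - 64 = (x - 4)^3.

χ_A(x) = (x - 4)^3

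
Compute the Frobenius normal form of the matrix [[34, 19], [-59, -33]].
The invariant factors of A (the non-unit diagonal entries of the Smith normal form of xI - A over ℚ[x]) are x^2 - x - 1, each dividing the next. The characteristic polynomial is their product, x^2 - x - 1.

The rational canonical form is the block-diagonal matrix of companion matrices C(f_i):
R = [[0, 1], [1, 1]].

Note the characteristic polynomial does not split into linear factors over ℚ, so A has no Jordan form over ℚ; the rational canonical form exists over any field.

R = [[0, 1], [1, 1]]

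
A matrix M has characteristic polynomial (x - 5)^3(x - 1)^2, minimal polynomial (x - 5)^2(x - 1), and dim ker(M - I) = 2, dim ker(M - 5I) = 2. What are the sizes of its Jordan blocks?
λ = 1: algebraic multiplicity 2 (exponent in χ_M), largest block size 1 (exponent in m_M), 2 blocks (geometric multiplicity). These force block sizes [1, 1].
λ = 5: algebraic multiplicity 3 (exponent in χ_M), largest block size 2 (exponent in m_M), 2 blocks (geometric multiplicity). These force block sizes [2, 1].

Jordan blocks: (1, 1), (1, 1), (5, 2), (5, 1)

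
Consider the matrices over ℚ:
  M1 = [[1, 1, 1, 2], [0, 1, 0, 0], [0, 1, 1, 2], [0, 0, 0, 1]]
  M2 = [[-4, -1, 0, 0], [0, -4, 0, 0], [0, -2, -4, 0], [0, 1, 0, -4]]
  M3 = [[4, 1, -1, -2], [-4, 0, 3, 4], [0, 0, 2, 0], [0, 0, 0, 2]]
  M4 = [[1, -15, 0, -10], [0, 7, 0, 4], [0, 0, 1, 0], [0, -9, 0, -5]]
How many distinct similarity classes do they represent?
4 classes: {M1}, {M2}, {M3}, {M4}

Characteristic polynomials: χ_{M1} = (x - 1)^4, χ_{M2} = (x + 4)^4, χ_{M3} = (x - 2)^4, χ_{M4} = (x - 1)^4.

{M1}: invariant factors x - 1, (x - 1)^3.

{M2}: invariant factors x + 4, x + 4, (x + 4)^2.

{M3}: invariant factors x - 2, (x - 2)^3.

{M4}: invariant factors x - 1, x - 1, (x - 1)^2.

Matrices are similar if and only if their invariant-factor lists agree; the partition into similarity classes is {M1}, {M2}, {M3}, {M4}.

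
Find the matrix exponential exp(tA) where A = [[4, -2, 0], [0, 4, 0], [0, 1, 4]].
A has Jordan form J = [[4, 1, 0], [0, 4, 0], [0, 0, 4]] with A = PJP^{-1}, so e^{tA} = P e^{tJ} P^{-1}.

For a Jordan block J_k(λ), e^{tJ_k(λ)} = e^{λt} · (I + tN + t^2 N^2/2! + ... + t^{k-1} N^{k-1}/(k-1)!) where N is the nilpotent superdiagonal part.

Assembling the blocks and conjugating back gives the entries of e^{tA} as shown above.

e^{tA} = [[e^{4*t}, -2*t*e^{4*t}, 0], [0, e^{4*t}, 0], [0, t*e^{4*t}, e^{4*t}]]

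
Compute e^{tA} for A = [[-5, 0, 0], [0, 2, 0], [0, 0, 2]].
e^{tA} = [[e^{-5*t}, 0, 0], [0, e^{2*t}, 0], [0, 0, e^{2*t}]]

A has Jordan form J = [[-5, 0, 0], [0, 2, 0], [0, 0, 2]] with A = PJP^{-1}, so e^{tA} = P e^{tJ} P^{-1}.

For a Jordan block J_k(λ), e^{tJ_k(λ)} = e^{λt} · (I + tN + t^2 N^2/2! + ... + t^{k-1} N^{k-1}/(k-1)!) where N is the nilpotent superdiagonal part.

Assembling the blocks and conjugating back gives the entries of e^{tA} as shown above.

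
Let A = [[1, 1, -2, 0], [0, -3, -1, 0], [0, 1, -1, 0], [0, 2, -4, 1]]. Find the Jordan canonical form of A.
The characteristic polynomial is det(xI - A) = (x - 1)^2(x + 2)^2, so the eigenvalues are -2 (algebraic multiplicity 2), 1 (algebraic multiplicity 2).

For λ = -2: rank(A + 2I) = 3, rank((A + 2I)^2) = 2. The eigenspace has dimension 4 - 3 = 1, so there is 1 Jordan block; the rank sequence gives block sizes [2].

For λ = 1: rank(A - I) = 2. The eigenspace has dimension 4 - 2 = 2, so there are 2 Jordan blocks; the rank sequence gives block sizes [1, 1].

Assembling the blocks gives the Jordan form J above.

J = [[-2, 1, 0, 0], [0, -2, 0, 0], [0, 0, 1, 0], [0, 0, 0, 1]]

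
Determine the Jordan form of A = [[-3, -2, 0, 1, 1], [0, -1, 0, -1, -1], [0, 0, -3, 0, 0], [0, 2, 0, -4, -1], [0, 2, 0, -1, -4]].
J = [[-3, 1, 0, 0, 0], [0, -3, 0, 0, 0], [0, 0, -3, 0, 0], [0, 0, 0, -3, 0], [0, 0, 0, 0, -3]]

The characteristic polynomial is det(xI - A) = (x + 3)^5, so the eigenvalues are -3 (algebraic multiplicity 5).

For λ = -3: rank(A + 3I) = 1, rank((A + 3I)^2) = 0. The eigenspace has dimension 5 - 1 = 4, so there are 4 Jordan blocks; the rank sequence gives block sizes [2, 1, 1, 1].

Assembling the blocks gives the Jordan form J above.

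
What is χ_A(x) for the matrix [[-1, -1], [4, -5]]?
χ_A(x) = (x + 3)^2

xI - A = [[x + 1, 1], [-4, x + 5]].

Expanding det(xI - A) along the first row:
det(xI - A) = + (x + 1)·det([[x + 5]]) - (1)·det([[-4]]).

Evaluating gives χ_A(x) = x^2 + 6x + 9 = (x + 3)^2.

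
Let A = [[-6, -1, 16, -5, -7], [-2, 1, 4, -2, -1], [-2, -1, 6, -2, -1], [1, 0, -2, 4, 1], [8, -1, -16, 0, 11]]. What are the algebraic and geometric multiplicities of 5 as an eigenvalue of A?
The characteristic polynomial is (x - 5)^2(x - 2)^3, so the factor x - 5 appears with exponent 2: the algebraic multiplicity is 2.

rank(A - 5I) = 4, so the eigenspace has dimension 5 - 4 = 1: the geometric multiplicity is 1.

Since 1 < 2, A is not diagonalizable.

algebraic multiplicity 2, geometric multiplicity 1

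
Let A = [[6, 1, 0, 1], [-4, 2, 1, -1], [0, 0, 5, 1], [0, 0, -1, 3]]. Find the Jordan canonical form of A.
The characteristic polynomial is det(xI - A) = (x - 4)^4, so the eigenvalues are 4 (algebraic multiplicity 4).

For λ = 4: rank(A - 4I) = 2, rank((A - 4I)^2) = 0. The eigenspace has dimension 4 - 2 = 2, so there are 2 Jordan blocks; the rank sequence gives block sizes [2, 2].

Assembling the blocks gives the Jordan form J above.

J = [[4, 1, 0, 0], [0, 4, 0, 0], [0, 0, 4, 1], [0, 0, 0, 4]]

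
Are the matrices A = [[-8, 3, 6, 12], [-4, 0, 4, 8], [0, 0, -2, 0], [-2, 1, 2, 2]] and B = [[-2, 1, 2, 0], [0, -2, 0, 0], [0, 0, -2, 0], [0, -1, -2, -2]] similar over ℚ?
Two matrices over a field are similar if and only if they have the same invariant factors.

Both A and B have characteristic polynomial (x + 2)^4 and minimal polynomial (x + 2)^2. Computing further, both have invariant factors x + 2, x + 2, (x + 2)^2. Hence A and B are similar.

Yes.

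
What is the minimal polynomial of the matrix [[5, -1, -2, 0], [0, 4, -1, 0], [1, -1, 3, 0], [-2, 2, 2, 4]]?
m_A(x) = (x - 4)^3

The characteristic polynomial factors as (x - 4)^4. The minimal polynomial is ∏(x - λ)^{k_λ} where k_λ is the size of the largest Jordan block at λ.

For λ = 4: rank(A - 4I) = 2, and the largest Jordan block has size 3 (the smallest k with rank((A - 4I)^k) = rank((A - 4I)^(k+1))).

So m_A(x) = (x - 4)^3.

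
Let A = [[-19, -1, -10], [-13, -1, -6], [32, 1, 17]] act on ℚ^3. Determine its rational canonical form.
The invariant factors of A (the non-unit diagonal entries of the Smith normal form of xI - A over ℚ[x]) are (x + 5)(x^2 - 2x + 2), each dividing the next. The characteristic polynomial is their product, (x + 5)(x^2 - 2x + 2).

The rational canonical form is the block-diagonal matrix of companion matrices C(f_i):
R = [[0, 0, -10], [1, 0, 8], [0, 1, -3]].

Note the characteristic polynomial does not split into linear factors over ℚ, so A has no Jordan form over ℚ; the rational canonical form exists over any field.

R = [[0, 0, -10], [1, 0, 8], [0, 1, -3]]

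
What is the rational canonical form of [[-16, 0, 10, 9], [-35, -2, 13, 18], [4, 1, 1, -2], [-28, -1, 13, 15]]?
R = [[0, 0, 0, 4], [1, 0, 0, -2], [0, 1, 0, -2], [0, 0, 1, -2]]

The invariant factors of A (the non-unit diagonal entries of the Smith normal form of xI - A over ℚ[x]) are (x + 2)(x^3 + 2x - 2), each dividing the next. The characteristic polynomial is their product, (x + 2)(x^3 + 2x - 2).

The rational canonical form is the block-diagonal matrix of companion matrices C(f_i):
R = [[0, 0, 0, 4], [1, 0, 0, -2], [0, 1, 0, -2], [0, 0, 1, -2]].

Note the characteristic polynomial does not split into linear factors over ℚ, so A has no Jordan form over ℚ; the rational canonical form exists over any field.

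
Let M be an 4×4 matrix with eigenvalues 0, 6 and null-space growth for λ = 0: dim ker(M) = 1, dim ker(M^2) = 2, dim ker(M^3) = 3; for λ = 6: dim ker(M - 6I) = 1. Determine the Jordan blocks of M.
λ = 0: successive nullity increments [1, 1, 1] count blocks of size ≥ k; block sizes are [3].
λ = 6: successive nullity increments [1] count blocks of size ≥ k; block sizes are [1].

Jordan blocks: (0, 3), (6, 1)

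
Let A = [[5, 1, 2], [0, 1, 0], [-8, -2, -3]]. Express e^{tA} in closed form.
e^{tA} = [[(4*t + 1)*e^{t}, t*e^{t}, 2*t*e^{t}], [0, e^{t}, 0], [-8*t*e^{t}, -2*t*e^{t}, (1 - 4*t)*e^{t}]]

A has Jordan form J = [[1, 1, 0], [0, 1, 0], [0, 0, 1]] with A = PJP^{-1}, so e^{tA} = P e^{tJ} P^{-1}.

For a Jordan block J_k(λ), e^{tJ_k(λ)} = e^{λt} · (I + tN + t^2 N^2/2! + ... + t^{k-1} N^{k-1}/(k-1)!) where N is the nilpotent superdiagonal part.

Assembling the blocks and conjugating back gives the entries of e^{tA} as shown above.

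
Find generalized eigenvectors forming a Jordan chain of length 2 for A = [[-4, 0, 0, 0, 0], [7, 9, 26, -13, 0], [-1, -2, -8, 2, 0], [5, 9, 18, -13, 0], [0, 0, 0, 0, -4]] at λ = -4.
We seek v_1 ∈ ker((A + 4I)^2) \ ker(A + 4I), then set v_{i+1} = (A + 4I) v_i.

One such chain is v_1 = [[0, 1, 0, 0, 1]]^T, v_2 = [[0, 13, -2, 9, 0]]^T. Check: (A + 4I) v_2 = [[0, 0, 0, 0, 0]]^T = 0.

v_1 = [[0, 1, 0, 0, 1]]^T, v_2 = [[0, 13, -2, 9, 0]]^T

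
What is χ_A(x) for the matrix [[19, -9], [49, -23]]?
xI - A = [[x - 19, 9], [-49, x + 23]].

Expanding det(xI - A) along the first row:
det(xI - A) = + (x - 19)·det([[x + 23]]) - (9)·det([[-49]]).

Evaluating gives χ_A(x) = x^2 + 4x + 4 = (x + 2)^2.

χ_A(x) = (x + 2)^2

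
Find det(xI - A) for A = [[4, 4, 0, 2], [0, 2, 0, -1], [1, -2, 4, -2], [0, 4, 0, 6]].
χ_A(x) = (x - 4)^4

xI - A = [[x - 4, -4, 0, -2], [0, x - 2, 0, 1], [-1, 2, x - 4, 2], [0, -4, 0, x - 6]].

Expanding det(xI - A) along the first row:
det(xI - A) = + (x - 4)·det([[x - 2, 0, 1], [2, x - 4, 2], [-4, 0, x - 6]]) - (-4)·det([[0, 0, 1], [-1, x - 4, 2], [0, 0, x - 6]]) + (0)·det([[0, x - 2, 1], [-1, 2, 2], [0, -4, x - 6]]) - (-2)·det([[0, x - 2, 0], [-1, 2, x - 4], [0, -4, 0]]).

Evaluating gives χ_A(x) = x^4 - 16x^3 + 96x^2 - 256x + 256 = (x - 4)^4.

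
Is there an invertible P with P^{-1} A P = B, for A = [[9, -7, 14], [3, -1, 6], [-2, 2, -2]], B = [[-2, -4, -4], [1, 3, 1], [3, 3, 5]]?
Two matrices over a field are similar if and only if they have the same invariant factors.

Both A and B have characteristic polynomial (x - 2)^3 and minimal polynomial (x - 2)^2. Computing further, both have invariant factors x - 2, (x - 2)^2. Hence A and B are similar.

Yes.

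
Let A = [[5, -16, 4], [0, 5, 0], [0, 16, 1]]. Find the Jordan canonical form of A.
The characteristic polynomial is det(xI - A) = (x - 5)^2(x - 1), so the eigenvalues are 1 (algebraic multiplicity 1), 5 (algebraic multiplicity 2).

For λ = 1: algebraic multiplicity 1 gives one 1×1 block.

For λ = 5: rank(A - 5I) = 1. The eigenspace has dimension 3 - 1 = 2, so there are 2 Jordan blocks; the rank sequence gives block sizes [1, 1].

Assembling the blocks gives the Jordan form J above.

J = [[1, 0, 0], [0, 5, 0], [0, 0, 5]]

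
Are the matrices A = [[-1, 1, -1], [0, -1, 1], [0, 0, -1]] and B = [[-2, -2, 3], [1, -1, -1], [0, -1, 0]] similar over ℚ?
Two matrices over a field are similar if and only if they have the same invariant factors.

Both A and B have characteristic polynomial (x + 1)^3 and minimal polynomial (x + 1)^3. Computing further, both have invariant factors (x + 1)^3. Hence A and B are similar.

Yes.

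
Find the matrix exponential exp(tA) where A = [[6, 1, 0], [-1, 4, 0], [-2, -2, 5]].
e^{tA} = [[(t + 1)*e^{5*t}, t*e^{5*t}, 0], [-t*e^{5*t}, (1 - t)*e^{5*t}, 0], [-2*t*e^{5*t}, -2*t*e^{5*t}, e^{5*t}]]

A has Jordan form J = [[5, 1, 0], [0, 5, 0], [0, 0, 5]] with A = PJP^{-1}, so e^{tA} = P e^{tJ} P^{-1}.

For a Jordan block J_k(λ), e^{tJ_k(λ)} = e^{λt} · (I + tN + t^2 N^2/2! + ... + t^{k-1} N^{k-1}/(k-1)!) where N is the nilpotent superdiagonal part.

Assembling the blocks and conjugating back gives the entries of e^{tA} as shown above.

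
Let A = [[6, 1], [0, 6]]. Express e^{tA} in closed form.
e^{tA} = [[e^{6*t}, t*e^{6*t}], [0, e^{6*t}]]

A has Jordan form J = [[6, 1], [0, 6]] with A = PJP^{-1}, so e^{tA} = P e^{tJ} P^{-1}.

For a Jordan block J_k(λ), e^{tJ_k(λ)} = e^{λt} · (I + tN + t^2 N^2/2! + ... + t^{k-1} N^{k-1}/(k-1)!) where N is the nilpotent superdiagonal part.

Assembling the blocks and conjugating back gives the entries of e^{tA} as shown above.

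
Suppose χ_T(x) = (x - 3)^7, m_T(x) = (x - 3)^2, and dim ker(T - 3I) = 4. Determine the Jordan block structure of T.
Jordan blocks: (3, 2), (3, 2), (3, 2), (3, 1)

λ = 3: algebraic multiplicity 7 (exponent in χ_T), largest block size 2 (exponent in m_T), 4 blocks (geometric multiplicity). These force block sizes [2, 2, 2, 1].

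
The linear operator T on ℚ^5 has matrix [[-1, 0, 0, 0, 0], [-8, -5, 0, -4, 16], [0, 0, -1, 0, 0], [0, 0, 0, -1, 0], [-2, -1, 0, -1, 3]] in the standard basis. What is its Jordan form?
J = [[-1, 1, 0, 0, 0], [0, -1, 0, 0, 0], [0, 0, -1, 0, 0], [0, 0, 0, -1, 0], [0, 0, 0, 0, -1]]

The characteristic polynomial is det(xI - A) = (x + 1)^5, so the eigenvalues are -1 (algebraic multiplicity 5).

For λ = -1: rank(A + I) = 1, rank((A + I)^2) = 0. The eigenspace has dimension 5 - 1 = 4, so there are 4 Jordan blocks; the rank sequence gives block sizes [2, 1, 1, 1].

Assembling the blocks gives the Jordan form J above.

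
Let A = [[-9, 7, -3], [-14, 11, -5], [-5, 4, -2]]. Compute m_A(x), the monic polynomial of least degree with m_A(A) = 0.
m_A(x) = x^3

The characteristic polynomial factors as x^3. The minimal polynomial is ∏(x - λ)^{k_λ} where k_λ is the size of the largest Jordan block at λ.

For λ = 0: rank(A) = 2, and the largest Jordan block has size 3 (the smallest k with rank(A^k) = rank(A^(k+1))).

So m_A(x) = x^3.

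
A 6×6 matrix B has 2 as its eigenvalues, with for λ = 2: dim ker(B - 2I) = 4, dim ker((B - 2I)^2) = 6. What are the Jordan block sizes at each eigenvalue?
Jordan blocks: (2, 2), (2, 2), (2, 1), (2, 1)

λ = 2: successive nullity increments [4, 2] count blocks of size ≥ k; block sizes are [2, 2, 1, 1].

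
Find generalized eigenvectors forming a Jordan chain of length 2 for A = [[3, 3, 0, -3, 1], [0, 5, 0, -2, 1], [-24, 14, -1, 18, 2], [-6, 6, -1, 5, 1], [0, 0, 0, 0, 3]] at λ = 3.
v_1 = [[0, 0, 0, 0, 1]]^T, v_2 = [[1, 1, 2, 1, 0]]^T

We seek v_1 ∈ ker((A - 3I)^2) \ ker(A - 3I), then set v_{i+1} = (A - 3I) v_i.

One such chain is v_1 = [[0, 0, 0, 0, 1]]^T, v_2 = [[1, 1, 2, 1, 0]]^T. Check: (A - 3I) v_2 = [[0, 0, 0, 0, 0]]^T = 0.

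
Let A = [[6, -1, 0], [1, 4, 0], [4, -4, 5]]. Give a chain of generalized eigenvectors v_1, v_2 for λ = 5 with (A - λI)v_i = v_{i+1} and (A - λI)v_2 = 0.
v_1 = [[-1, 0, -1]]^T, v_2 = [[-1, -1, -4]]^T

We seek v_1 ∈ ker((A - 5I)^2) \ ker(A - 5I), then set v_{i+1} = (A - 5I) v_i.

One such chain is v_1 = [[-1, 0, -1]]^T, v_2 = [[-1, -1, -4]]^T. Check: (A - 5I) v_2 = [[0, 0, 0]]^T = 0.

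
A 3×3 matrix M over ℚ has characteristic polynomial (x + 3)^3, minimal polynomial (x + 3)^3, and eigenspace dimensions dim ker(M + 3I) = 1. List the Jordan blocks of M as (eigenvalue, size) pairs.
λ = -3: algebraic multiplicity 3 (exponent in χ_M), largest block size 3 (exponent in m_M), 1 block (geometric multiplicity). This forces block sizes [3].

Jordan blocks: (-3, 3)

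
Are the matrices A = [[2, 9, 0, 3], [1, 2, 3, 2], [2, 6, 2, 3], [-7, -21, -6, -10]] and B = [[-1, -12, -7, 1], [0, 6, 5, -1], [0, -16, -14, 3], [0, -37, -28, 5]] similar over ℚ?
Yes.

Two matrices over a field are similar if and only if they have the same invariant factors.

Both A and B have characteristic polynomial (x + 1)^4 and minimal polynomial (x + 1)^3. Computing further, both have invariant factors x + 1, (x + 1)^3. Hence A and B are similar.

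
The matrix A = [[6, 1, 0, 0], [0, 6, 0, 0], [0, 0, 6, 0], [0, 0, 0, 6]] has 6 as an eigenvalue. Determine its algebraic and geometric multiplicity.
The characteristic polynomial is (x - 6)^4, so the factor x - 6 appears with exponent 4: the algebraic multiplicity is 4.

rank(A - 6I) = 1, so the eigenspace has dimension 4 - 1 = 3: the geometric multiplicity is 3.

Since 3 < 4, A is not diagonalizable.

algebraic multiplicity 4, geometric multiplicity 3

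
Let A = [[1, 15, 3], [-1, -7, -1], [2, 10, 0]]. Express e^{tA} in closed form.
e^{tA} = [[(3*t + 1)*e^{-2*t}, 15*t*e^{-2*t}, 3*t*e^{-2*t}], [-t*e^{-2*t}, (1 - 5*t)*e^{-2*t}, -t*e^{-2*t}], [2*t*e^{-2*t}, 10*t*e^{-2*t}, (2*t + 1)*e^{-2*t}]]

A has Jordan form J = [[-2, 1, 0], [0, -2, 0], [0, 0, -2]] with A = PJP^{-1}, so e^{tA} = P e^{tJ} P^{-1}.

For a Jordan block J_k(λ), e^{tJ_k(λ)} = e^{λt} · (I + tN + t^2 N^2/2! + ... + t^{k-1} N^{k-1}/(k-1)!) where N is the nilpotent superdiagonal part.

Assembling the blocks and conjugating back gives the entries of e^{tA} as shown above.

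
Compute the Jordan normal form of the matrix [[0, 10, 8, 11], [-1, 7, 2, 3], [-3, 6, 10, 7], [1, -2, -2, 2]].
The characteristic polynomial is det(xI - A) = (x - 5)^3(x - 4), so the eigenvalues are 4 (algebraic multiplicity 1), 5 (algebraic multiplicity 3).

For λ = 4: algebraic multiplicity 1 gives one 1×1 block.

For λ = 5: rank(A - 5I) = 2, rank((A - 5I)^2) = 1. The eigenspace has dimension 4 - 2 = 2, so there are 2 Jordan blocks; the rank sequence gives block sizes [2, 1].

Assembling the blocks gives the Jordan form J above.

J = [[4, 0, 0, 0], [0, 5, 1, 0], [0, 0, 5, 0], [0, 0, 0, 5]]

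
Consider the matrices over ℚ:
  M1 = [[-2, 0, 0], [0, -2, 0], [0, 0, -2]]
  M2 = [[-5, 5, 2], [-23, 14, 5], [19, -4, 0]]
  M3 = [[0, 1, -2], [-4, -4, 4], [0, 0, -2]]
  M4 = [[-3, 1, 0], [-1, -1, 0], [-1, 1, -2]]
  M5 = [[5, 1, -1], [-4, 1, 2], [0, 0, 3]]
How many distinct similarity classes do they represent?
4 classes: {M1}, {M2}, {M3, M4}, {M5}

Characteristic polynomials: χ_{M1} = (x + 2)^3, χ_{M2} = (x - 3)^3, χ_{M3} = (x + 2)^3, χ_{M4} = (x + 2)^3, χ_{M5} = (x - 3)^3.

{M1}: invariant factors x + 2, x + 2, x + 2.

{M2}: invariant factors (x - 3)^3.

{M3, M4}: invariant factors x + 2, (x + 2)^2.

{M5}: invariant factors x - 3, (x - 3)^2.

Matrices are similar if and only if their invariant-factor lists agree; the partition into similarity classes is {M1}, {M2}, {M3, M4}, {M5}.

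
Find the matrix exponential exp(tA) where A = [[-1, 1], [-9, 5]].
A has Jordan form J = [[2, 1], [0, 2]] with A = PJP^{-1}, so e^{tA} = P e^{tJ} P^{-1}.

For a Jordan block J_k(λ), e^{tJ_k(λ)} = e^{λt} · (I + tN + t^2 N^2/2! + ... + t^{k-1} N^{k-1}/(k-1)!) where N is the nilpotent superdiagonal part.

Assembling the blocks and conjugating back gives the entries of e^{tA} as shown above.

e^{tA} = [[(1 - 3*t)*e^{2*t}, t*e^{2*t}], [-9*t*e^{2*t}, (3*t + 1)*e^{2*t}]]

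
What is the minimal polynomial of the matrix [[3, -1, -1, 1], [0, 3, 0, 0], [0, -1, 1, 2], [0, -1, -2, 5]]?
The characteristic polynomial factors as (x - 3)^4. The minimal polynomial is ∏(x - λ)^{k_λ} where k_λ is the size of the largest Jordan block at λ.

For λ = 3: rank(A - 3I) = 2, and the largest Jordan block has size 2 (the smallest k with rank((A - 3I)^k) = rank((A - 3I)^(k+1))).

So m_A(x) = (x - 3)^2.

m_A(x) = (x - 3)^2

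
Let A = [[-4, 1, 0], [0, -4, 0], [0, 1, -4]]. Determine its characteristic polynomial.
χ_A(x) = (x + 4)^3

xI - A = [[x + 4, -1, 0], [0, x + 4, 0], [0, -1, x + 4]].

Expanding det(xI - A) along the first row:
det(xI - A) = + (x + 4)·det([[x + 4, 0], [-1, x + 4]]) - (-1)·det([[0, 0], [0, x + 4]]) + (0)·det([[0, x + 4], [0, -1]]).

Evaluating gives χ_A(x) = x^3 + 12x^2 + 48x + 64 = (x + 4)^3.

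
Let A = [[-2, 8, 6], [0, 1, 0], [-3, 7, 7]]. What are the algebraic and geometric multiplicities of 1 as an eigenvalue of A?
algebraic multiplicity 2, geometric multiplicity 1

The characteristic polynomial is (x - 4)(x - 1)^2, so the factor x - 1 appears with exponent 2: the algebraic multiplicity is 2.

rank(A - I) = 2, so the eigenspace has dimension 3 - 2 = 1: the geometric multiplicity is 1.

Since 1 < 2, A is not diagonalizable.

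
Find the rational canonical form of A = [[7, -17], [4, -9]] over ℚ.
R = [[0, -5], [1, -2]]

The invariant factors of A (the non-unit diagonal entries of the Smith normal form of xI - A over ℚ[x]) are x^2 + 2x + 5, each dividing the next. The characteristic polynomial is their product, x^2 + 2x + 5.

The rational canonical form is the block-diagonal matrix of companion matrices C(f_i):
R = [[0, -5], [1, -2]].

Note the characteristic polynomial does not split into linear factors over ℚ, so A has no Jordan form over ℚ; the rational canonical form exists over any field.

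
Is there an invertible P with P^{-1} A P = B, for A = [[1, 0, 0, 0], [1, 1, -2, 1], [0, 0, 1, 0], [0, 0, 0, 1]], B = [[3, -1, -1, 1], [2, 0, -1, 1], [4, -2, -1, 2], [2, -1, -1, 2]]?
Yes.

Two matrices over a field are similar if and only if they have the same invariant factors.

Both A and B have characteristic polynomial (x - 1)^4 and minimal polynomial (x - 1)^2. Computing further, both have invariant factors x - 1, x - 1, (x - 1)^2. Hence A and B are similar.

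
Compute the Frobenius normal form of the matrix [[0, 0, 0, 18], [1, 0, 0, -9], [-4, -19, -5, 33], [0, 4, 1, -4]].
R = [[0, 0, 0, 18], [1, 0, 0, -9], [0, 1, 0, -23], [0, 0, 1, -9]]

The invariant factors of A (the non-unit diagonal entries of the Smith normal form of xI - A over ℚ[x]) are (x + 2)(x + 3)(x^2 + 4x - 3), each dividing the next. The characteristic polynomial is their product, (x + 2)(x + 3)(x^2 + 4x - 3).

The rational canonical form is the block-diagonal matrix of companion matrices C(f_i):
R = [[0, 0, 0, 18], [1, 0, 0, -9], [0, 1, 0, -23], [0, 0, 1, -9]].

Note the characteristic polynomial does not split into linear factors over ℚ, so A has no Jordan form over ℚ; the rational canonical form exists over any field.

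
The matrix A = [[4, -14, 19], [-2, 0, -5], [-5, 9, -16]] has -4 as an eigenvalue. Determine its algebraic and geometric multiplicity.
The characteristic polynomial is (x + 4)^3, so the factor x + 4 appears with exponent 3: the algebraic multiplicity is 3.

rank(A + 4I) = 2, so the eigenspace has dimension 3 - 2 = 1: the geometric multiplicity is 1.

Since 1 < 3, A is not diagonalizable.

algebraic multiplicity 3, geometric multiplicity 1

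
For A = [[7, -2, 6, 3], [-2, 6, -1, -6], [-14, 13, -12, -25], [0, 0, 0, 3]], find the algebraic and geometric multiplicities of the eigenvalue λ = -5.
The characteristic polynomial is (x - 3)^3(x + 5), so the factor x + 5 appears with exponent 1: the algebraic multiplicity is 1.

rank(A + 5I) = 3, so the eigenspace has dimension 4 - 3 = 1: the geometric multiplicity is 1.

algebraic multiplicity 1, geometric multiplicity 1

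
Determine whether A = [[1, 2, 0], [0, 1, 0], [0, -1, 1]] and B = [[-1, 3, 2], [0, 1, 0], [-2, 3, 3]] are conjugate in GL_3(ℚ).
Yes.

Two matrices over a field are similar if and only if they have the same invariant factors.

Both A and B have characteristic polynomial (x - 1)^3 and minimal polynomial (x - 1)^2. Computing further, both have invariant factors x - 1, (x - 1)^2. Hence A and B are similar.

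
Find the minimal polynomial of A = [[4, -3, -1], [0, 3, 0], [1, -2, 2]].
The characteristic polynomial factors as (x - 3)^3. The minimal polynomial is ∏(x - λ)^{k_λ} where k_λ is the size of the largest Jordan block at λ.

For λ = 3: rank(A - 3I) = 2, and the largest Jordan block has size 3 (the smallest k with rank((A - 3I)^k) = rank((A - 3I)^(k+1))).

So m_A(x) = (x - 3)^3.

m_A(x) = (x - 3)^3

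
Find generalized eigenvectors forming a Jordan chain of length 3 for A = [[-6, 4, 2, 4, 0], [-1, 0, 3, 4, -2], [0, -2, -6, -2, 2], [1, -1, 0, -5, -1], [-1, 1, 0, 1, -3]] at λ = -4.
We seek v_1 ∈ ker((A + 4I)^3) \ ker((A + 4I)^2), then set v_{i+1} = (A + 4I) v_i.

One such chain is v_1 = [[0, 0, 1, 0, 0]]^T, v_2 = [[2, 3, -2, 0, 0]]^T, v_3 = [[4, 4, -2, -1, 1]]^T. Check: (A + 4I) v_3 = [[0, 0, 0, 0, 0]]^T = 0.

v_1 = [[0, 0, 1, 0, 0]]^T, v_2 = [[2, 3, -2, 0, 0]]^T, v_3 = [[4, 4, -2, -1, 1]]^T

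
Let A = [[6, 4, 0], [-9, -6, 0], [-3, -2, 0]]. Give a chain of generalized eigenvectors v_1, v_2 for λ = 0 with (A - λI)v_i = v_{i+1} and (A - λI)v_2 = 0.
We seek v_1 ∈ ker(A^2) \ ker(A), then set v_{i+1} = A v_i.

One such chain is v_1 = [[3, -5, -3]]^T, v_2 = [[-2, 3, 1]]^T. Check: A v_2 = [[0, 0, 0]]^T = 0.

v_1 = [[3, -5, -3]]^T, v_2 = [[-2, 3, 1]]^T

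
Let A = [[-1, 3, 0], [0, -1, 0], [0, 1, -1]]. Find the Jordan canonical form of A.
J = [[-1, 1, 0], [0, -1, 0], [0, 0, -1]]

The characteristic polynomial is det(xI - A) = (x + 1)^3, so the eigenvalues are -1 (algebraic multiplicity 3).

For λ = -1: rank(A + I) = 1, rank((A + I)^2) = 0. The eigenspace has dimension 3 - 1 = 2, so there are 2 Jordan blocks; the rank sequence gives block sizes [2, 1].

Assembling the blocks gives the Jordan form J above.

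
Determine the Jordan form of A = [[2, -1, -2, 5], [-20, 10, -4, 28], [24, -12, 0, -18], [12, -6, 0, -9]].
J = [[0, 1, 0, 0], [0, 0, 0, 0], [0, 0, 0, 0], [0, 0, 0, 3]]

The characteristic polynomial is det(xI - A) = x^3(x - 3), so the eigenvalues are 0 (algebraic multiplicity 3), 3 (algebraic multiplicity 1).

For λ = 0: rank(A) = 2, rank(A^2) = 1. The eigenspace has dimension 4 - 2 = 2, so there are 2 Jordan blocks; the rank sequence gives block sizes [2, 1].

For λ = 3: algebraic multiplicity 1 gives one 1×1 block.

Assembling the blocks gives the Jordan form J above.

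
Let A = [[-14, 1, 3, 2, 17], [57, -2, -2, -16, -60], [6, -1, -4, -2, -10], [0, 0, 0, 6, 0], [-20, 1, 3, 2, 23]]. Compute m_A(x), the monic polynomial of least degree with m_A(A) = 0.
The characteristic polynomial factors as (x - 6)^2(x + 1)^3. The minimal polynomial is ∏(x - λ)^{k_λ} where k_λ is the size of the largest Jordan block at λ.

For λ = -1: rank(A + I) = 4, and the largest Jordan block has size 3 (the smallest k with rank((A + I)^k) = rank((A + I)^(k+1))).
For λ = 6: rank(A - 6I) = 3, and the largest Jordan block has size 1 (the smallest k with rank((A - 6I)^k) = rank((A - 6I)^(k+1))).

So m_A(x) = (x - 6)(x + 1)^3.

m_A(x) = (x - 6)(x + 1)^3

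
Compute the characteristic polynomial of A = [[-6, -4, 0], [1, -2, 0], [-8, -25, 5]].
xI - A = [[x + 6, 4, 0], [-1, x + 2, 0], [8, 25, x - 5]].

Expanding det(xI - A) along the first row:
det(xI - A) = + (x + 6)·det([[x + 2, 0], [25, x - 5]]) - (4)·det([[-1, 0], [8, x - 5]]) + (0)·det([[-1, x + 2], [8, 25]]).

Evaluating gives χ_A(x) = x^3 + 3x^2 - 24x - 80 = (x - 5)(x + 4)^2.

χ_A(x) = (x - 5)(x + 4)^2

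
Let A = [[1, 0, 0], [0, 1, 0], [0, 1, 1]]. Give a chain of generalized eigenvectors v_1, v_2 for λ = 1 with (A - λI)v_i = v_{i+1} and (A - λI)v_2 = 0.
We seek v_1 ∈ ker((A - I)^2) \ ker(A - I), then set v_{i+1} = (A - I) v_i.

One such chain is v_1 = [[0, 1, -3]]^T, v_2 = [[0, 0, 1]]^T. Check: (A - I) v_2 = [[0, 0, 0]]^T = 0.

v_1 = [[0, 1, -3]]^T, v_2 = [[0, 0, 1]]^T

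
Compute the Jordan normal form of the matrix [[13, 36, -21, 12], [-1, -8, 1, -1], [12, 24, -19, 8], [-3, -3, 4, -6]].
J = [[-5, 1, 0, 0], [0, -5, 0, 0], [0, 0, -5, 1], [0, 0, 0, -5]]

The characteristic polynomial is det(xI - A) = (x + 5)^4, so the eigenvalues are -5 (algebraic multiplicity 4).

For λ = -5: rank(A + 5I) = 2, rank((A + 5I)^2) = 0. The eigenspace has dimension 4 - 2 = 2, so there are 2 Jordan blocks; the rank sequence gives block sizes [2, 2].

Assembling the blocks gives the Jordan form J above.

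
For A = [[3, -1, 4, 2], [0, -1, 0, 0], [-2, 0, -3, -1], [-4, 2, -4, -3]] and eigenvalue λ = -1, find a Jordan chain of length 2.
We seek v_1 ∈ ker((A + I)^2) \ ker(A + I), then set v_{i+1} = (A + I) v_i.

One such chain is v_1 = [[4, 1, -2, -4]]^T, v_2 = [[-1, 0, 0, 2]]^T. Check: (A + I) v_2 = [[0, 0, 0, 0]]^T = 0.

v_1 = [[4, 1, -2, -4]]^T, v_2 = [[-1, 0, 0, 2]]^T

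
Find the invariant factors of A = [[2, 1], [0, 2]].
The Jordan structure of A has elementary divisors (x - 2)^2. Arranging the block sizes at each eigenvalue in decreasing order and taking row products gives the invariant factors.

Invariant factors (smallest first, each dividing the next): (x - 2)^2.

Check: the last factor (x - 2)^2 is the minimal polynomial, and the product (x - 2)^2 is the characteristic polynomial.

(x - 2)^2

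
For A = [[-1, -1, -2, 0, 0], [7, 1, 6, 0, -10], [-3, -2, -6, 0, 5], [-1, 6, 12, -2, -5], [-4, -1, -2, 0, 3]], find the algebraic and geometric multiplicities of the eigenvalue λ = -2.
The characteristic polynomial is (x - 3)(x + 2)^4, so the factor x + 2 appears with exponent 4: the algebraic multiplicity is 4.

rank(A + 2I) = 2, so the eigenspace has dimension 5 - 2 = 3: the geometric multiplicity is 3.

Since 3 < 4, A is not diagonalizable.

algebraic multiplicity 4, geometric multiplicity 3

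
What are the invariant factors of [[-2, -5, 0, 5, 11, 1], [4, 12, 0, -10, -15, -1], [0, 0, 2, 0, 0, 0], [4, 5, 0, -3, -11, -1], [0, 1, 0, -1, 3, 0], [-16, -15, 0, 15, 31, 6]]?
x - 2, x - 2, (x - 5)^2(x - 2)^2

The Jordan structure of A has elementary divisors (x - 2)^2, (x - 2), (x - 2), (x - 5)^2. Arranging the block sizes at each eigenvalue in decreasing order and taking row products gives the invariant factors.

Invariant factors (smallest first, each dividing the next): x - 2, x - 2, (x - 5)^2(x - 2)^2.

Check: the last factor (x - 5)^2(x - 2)^2 is the minimal polynomial, and the product (x - 5)^2(x - 2)^4 is the characteristic polynomial.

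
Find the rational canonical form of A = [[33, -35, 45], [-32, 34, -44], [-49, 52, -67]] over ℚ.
The invariant factors of A (the non-unit diagonal entries of the Smith normal form of xI - A over ℚ[x]) are x(x^2 + 6), each dividing the next. The characteristic polynomial is their product, x(x^2 + 6).

The rational canonical form is the block-diagonal matrix of companion matrices C(f_i):
R = [[0, 0, 0], [1, 0, -6], [0, 1, 0]].

Note the characteristic polynomial does not split into linear factors over ℚ, so A has no Jordan form over ℚ; the rational canonical form exists over any field.

R = [[0, 0, 0], [1, 0, -6], [0, 1, 0]]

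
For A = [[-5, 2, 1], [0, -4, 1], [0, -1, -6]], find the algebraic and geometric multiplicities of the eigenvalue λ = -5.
algebraic multiplicity 3, geometric multiplicity 1

The characteristic polynomial is (x + 5)^3, so the factor x + 5 appears with exponent 3: the algebraic multiplicity is 3.

rank(A + 5I) = 2, so the eigenspace has dimension 3 - 2 = 1: the geometric multiplicity is 1.

Since 1 < 3, A is not diagonalizable.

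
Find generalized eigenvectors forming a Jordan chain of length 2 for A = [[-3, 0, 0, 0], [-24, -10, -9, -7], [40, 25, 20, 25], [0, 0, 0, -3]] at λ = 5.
We seek v_1 ∈ ker((A - 5I)^2) \ ker(A - 5I), then set v_{i+1} = (A - 5I) v_i.

One such chain is v_1 = [[0, 4, -7, 0]]^T, v_2 = [[0, 3, -5, 0]]^T. Check: (A - 5I) v_2 = [[0, 0, 0, 0]]^T = 0.

v_1 = [[0, 4, -7, 0]]^T, v_2 = [[0, 3, -5, 0]]^T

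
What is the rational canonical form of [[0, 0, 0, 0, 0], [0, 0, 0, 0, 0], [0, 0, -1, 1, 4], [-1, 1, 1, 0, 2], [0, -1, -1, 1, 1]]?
R = [[0, 0, 0, 0, 0], [0, 0, 0, 0, 0], [0, 1, 0, 0, 3], [0, 0, 1, 0, 0], [0, 0, 0, 1, 0]]

The invariant factors of A (the non-unit diagonal entries of the Smith normal form of xI - A over ℚ[x]) are x, x(x^3 - 3), each dividing the next. The characteristic polynomial is their product, x^2(x^3 - 3).

The rational canonical form is the block-diagonal matrix of companion matrices C(f_i):
R = [[0, 0, 0, 0, 0], [0, 0, 0, 0, 0], [0, 1, 0, 0, 3], [0, 0, 1, 0, 0], [0, 0, 0, 1, 0]].

Note the characteristic polynomial does not split into linear factors over ℚ, so A has no Jordan form over ℚ; the rational canonical form exists over any field.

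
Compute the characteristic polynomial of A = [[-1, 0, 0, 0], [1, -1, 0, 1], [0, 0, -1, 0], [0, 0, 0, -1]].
χ_A(x) = (x + 1)^4

xI - A = [[x + 1, 0, 0, 0], [-1, x + 1, 0, -1], [0, 0, x + 1, 0], [0, 0, 0, x + 1]].

Expanding det(xI - A) along the first row:
det(xI - A) = + (x + 1)·det([[x + 1, 0, -1], [0, x + 1, 0], [0, 0, x + 1]]) - (0)·det([[-1, 0, -1], [0, x + 1, 0], [0, 0, x + 1]]) + (0)·det([[-1, x + 1, -1], [0, 0, 0], [0, 0, x + 1]]) - (0)·det([[-1, x + 1, 0], [0, 0, x + 1], [0, 0, 0]]).

Evaluating gives χ_A(x) = x^4 + 4x^3 + 6x^2 + 4x + 1 = (x + 1)^4.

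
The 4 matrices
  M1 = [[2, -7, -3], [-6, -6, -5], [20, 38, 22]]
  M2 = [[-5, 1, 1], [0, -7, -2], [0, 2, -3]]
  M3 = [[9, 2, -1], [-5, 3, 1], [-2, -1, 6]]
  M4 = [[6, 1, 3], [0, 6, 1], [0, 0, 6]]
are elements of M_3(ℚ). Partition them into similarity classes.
Characteristic polynomials: χ_{M1} = (x - 6)^3, χ_{M2} = (x + 5)^3, χ_{M3} = (x - 6)^3, χ_{M4} = (x - 6)^3.

{M1, M3, M4}: invariant factors (x - 6)^3.

{M2}: invariant factors x + 5, (x + 5)^2.

Matrices are similar if and only if their invariant-factor lists agree; the partition into similarity classes is {M1, M3, M4}, {M2}.

2 classes: {M1, M3, M4}, {M2}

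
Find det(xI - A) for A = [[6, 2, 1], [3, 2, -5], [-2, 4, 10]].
χ_A(x) = (x - 6)^3

xI - A = [[x - 6, -2, -1], [-3, x - 2, 5], [2, -4, x - 10]].

Expanding det(xI - A) along the first row:
det(xI - A) = + (x - 6)·det([[x - 2, 5], [-4, x - 10]]) - (-2)·det([[-3, 5], [2, x - 10]]) + (-1)·det([[-3, x - 2], [2, -4]]).

Evaluating gives χ_A(x) = x^3 - 18x^2 + 108x - 216 = (x - 6)^3.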